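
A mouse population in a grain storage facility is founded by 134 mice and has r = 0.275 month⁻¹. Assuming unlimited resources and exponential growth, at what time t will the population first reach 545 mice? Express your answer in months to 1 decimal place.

5.1 months

Set N₀·e^(rt) = 545: e^(0.275·t) = 545/134 = 4.0672.
0.275·t = ln(4.0672) = 1.4029, so t = 1.4029/0.275 = 5.1016.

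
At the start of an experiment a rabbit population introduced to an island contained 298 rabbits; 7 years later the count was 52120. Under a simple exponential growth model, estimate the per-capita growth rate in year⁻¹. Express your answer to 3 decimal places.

0.738 per year

From N(t) = N₀·e^(rt): e^(r·7) = 52120/298 = 174.9.
r·7 = ln(174.9) = 5.1642, so r = 5.1642/7 = 0.73774.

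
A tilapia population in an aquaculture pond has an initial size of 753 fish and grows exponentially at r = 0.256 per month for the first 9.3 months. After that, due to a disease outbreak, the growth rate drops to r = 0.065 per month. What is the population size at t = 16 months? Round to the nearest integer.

12586 fish

Phase 1: N(9.3) = 753·e^(0.256×9.3) = 753·e^2.381 = 8142.6.
Phase 2 runs for 16 − 9.3 = 6.7 months at r = 0.065.
N(16) = 8142.6·e^(0.065×6.7) = 8142.6·e^0.4355 = 12586.3.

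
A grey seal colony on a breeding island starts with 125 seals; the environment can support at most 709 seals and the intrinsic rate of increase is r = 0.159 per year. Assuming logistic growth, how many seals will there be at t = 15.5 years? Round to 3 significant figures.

507 seals

A = (K − N₀)/N₀ = (709 − 125)/125 = 4.672.
N(t) = K/(1 + A·e^(−rt)) = 709/(1 + 4.672×e^(−0.159×15.5)).
e^(−2.465) = 0.085051; denominator = 1 + 4.672×0.085051 = 1.3974.
N = 709/1.3974 = 507.385.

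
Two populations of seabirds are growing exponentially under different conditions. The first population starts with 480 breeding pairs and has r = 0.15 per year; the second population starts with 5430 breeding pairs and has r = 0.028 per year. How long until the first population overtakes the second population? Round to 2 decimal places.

19.88 years

Set 480·e^(0.15t) = 5430·e^(0.028t).
e^((0.15 − 0.028)t) = 5430/480 → e^(0.122·t) = 11.312.
0.122·t = ln(11.312) = 2.4259, so t = 2.4259/0.122 = 19.884.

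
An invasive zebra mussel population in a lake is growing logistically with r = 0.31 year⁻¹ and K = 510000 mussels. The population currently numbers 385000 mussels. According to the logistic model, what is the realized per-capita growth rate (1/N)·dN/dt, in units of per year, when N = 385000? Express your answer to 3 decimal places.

(1/N)·dN/dt = r(1 − N/K) = 0.31 × (1 − 385000/510000).
= 0.31 × 0.2451 = 0.07598.

0.076 per year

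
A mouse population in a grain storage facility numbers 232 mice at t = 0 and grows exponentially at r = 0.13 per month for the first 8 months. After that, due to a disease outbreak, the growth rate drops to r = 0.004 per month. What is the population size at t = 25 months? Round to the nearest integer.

703 mice

Phase 1: N(8) = 232·e^(0.13×8) = 232·e^1.04 = 656.378.
Phase 2 runs for 25 − 8 = 17 months at r = 0.004.
N(25) = 656.378·e^(0.004×17) = 656.378·e^0.068 = 702.565.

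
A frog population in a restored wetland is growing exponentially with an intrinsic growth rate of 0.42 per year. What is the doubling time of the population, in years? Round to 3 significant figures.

Doubling time t_d = ln(2)/r = 0.6931/0.42 = 1.6504.

1.65 years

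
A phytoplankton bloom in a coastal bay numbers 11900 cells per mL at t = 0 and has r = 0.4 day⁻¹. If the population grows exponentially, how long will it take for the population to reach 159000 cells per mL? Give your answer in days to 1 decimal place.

Set N₀·e^(rt) = 159000: e^(0.4·t) = 159000/11900 = 13.361.
0.4·t = ln(13.361) = 2.5924, so t = 2.5924/0.4 = 6.4809.

6.5 days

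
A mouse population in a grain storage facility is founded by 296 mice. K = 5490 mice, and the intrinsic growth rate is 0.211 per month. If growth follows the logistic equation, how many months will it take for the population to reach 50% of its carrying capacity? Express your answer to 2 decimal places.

A = (K − N₀)/N₀ = (5490 − 296)/296 = 17.547.
Solve 5490/(1 + 17.547·e^(−0.211t)) = 2745: 1 + 17.547·e^(−0.211t) = 2, so e^(−0.211t) = 0.0569888.
−0.211·t = ln(0.0569888) = -2.8649, so t = 2.8649/0.211 = 13.578.

13.58 months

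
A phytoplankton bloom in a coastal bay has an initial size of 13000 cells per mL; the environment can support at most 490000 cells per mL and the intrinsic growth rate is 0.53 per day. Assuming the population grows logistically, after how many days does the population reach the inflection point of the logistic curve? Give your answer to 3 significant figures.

6.80 days

Logistic growth is fastest at N = K/2 = 245000.
A = (K − N₀)/N₀ = 36.692. Set K/(1 + A·e^(−rt)) = K/2 → A·e^(−rt) = 1.
e^(−0.53t) = 1/36.692 = 0.0272537, so t = ln(36.692)/0.53 = 3.6026/0.53 = 6.7973.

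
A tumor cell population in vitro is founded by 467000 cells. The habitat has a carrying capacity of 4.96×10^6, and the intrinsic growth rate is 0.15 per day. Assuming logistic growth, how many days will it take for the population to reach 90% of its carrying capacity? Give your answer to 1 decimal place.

29.7 days

A = (K − N₀)/N₀ = (4.96×10^6 − 467000)/467000 = 9.621.
Solve 4.96×10^6/(1 + 9.621·e^(−0.15t)) = 4.464×10^6: 1 + 9.621·e^(−0.15t) = 1.1111, so e^(−0.15t) = 0.0115488.
−0.15·t = ln(0.0115488) = -4.4612, so t = 4.4612/0.15 = 29.741.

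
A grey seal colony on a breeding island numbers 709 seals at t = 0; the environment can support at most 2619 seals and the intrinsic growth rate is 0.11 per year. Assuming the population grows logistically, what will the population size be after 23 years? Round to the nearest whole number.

2156 seals

A = (K − N₀)/N₀ = (2619 − 709)/709 = 2.6939.
N(t) = K/(1 + A·e^(−rt)) = 2619/(1 + 2.6939×e^(−0.11×23)).
e^(−2.53) = 0.079659; denominator = 1 + 2.6939×0.079659 = 1.2146.
N = 2619/1.2146 = 2156.27.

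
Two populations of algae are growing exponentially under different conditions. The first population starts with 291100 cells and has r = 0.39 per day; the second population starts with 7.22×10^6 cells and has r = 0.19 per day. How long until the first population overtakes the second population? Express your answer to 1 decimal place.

Set 291100·e^(0.39t) = 7.22×10^6·e^(0.19t).
e^((0.39 − 0.19)t) = 7.22×10^6/291100 → e^(0.2·t) = 24.802.
0.2·t = ln(24.802) = 3.2109, so t = 3.2109/0.2 = 16.055.

16.1 days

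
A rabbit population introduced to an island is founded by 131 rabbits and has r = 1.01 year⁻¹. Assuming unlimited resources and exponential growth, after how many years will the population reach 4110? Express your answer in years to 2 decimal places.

Set N₀·e^(rt) = 4110: e^(1.01·t) = 4110/131 = 31.374.
1.01·t = ln(31.374) = 3.446, so t = 3.446/1.01 = 3.4119.

3.41 years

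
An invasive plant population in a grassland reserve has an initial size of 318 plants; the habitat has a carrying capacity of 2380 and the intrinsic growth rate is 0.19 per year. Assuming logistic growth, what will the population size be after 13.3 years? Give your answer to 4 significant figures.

A = (K − N₀)/N₀ = (2380 − 318)/318 = 6.4843.
N(t) = K/(1 + A·e^(−rt)) = 2380/(1 + 6.4843×e^(−0.19×13.3)).
e^(−2.527) = 0.079898; denominator = 1 + 6.4843×0.079898 = 1.5181.
N = 2380/1.5181 = 1567.77.

1568 plants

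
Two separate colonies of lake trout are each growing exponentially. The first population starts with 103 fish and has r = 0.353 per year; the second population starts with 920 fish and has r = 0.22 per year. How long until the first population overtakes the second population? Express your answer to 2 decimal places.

Set 103·e^(0.353t) = 920·e^(0.22t).
e^((0.353 − 0.22)t) = 920/103 → e^(0.133·t) = 8.932.
0.133·t = ln(8.932) = 2.1896, so t = 2.1896/0.133 = 16.463.

16.46 years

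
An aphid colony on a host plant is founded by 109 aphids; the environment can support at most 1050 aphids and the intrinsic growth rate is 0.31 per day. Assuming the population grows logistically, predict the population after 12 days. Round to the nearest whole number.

A = (K − N₀)/N₀ = (1050 − 109)/109 = 8.633.
N(t) = K/(1 + A·e^(−rt)) = 1050/(1 + 8.633×e^(−0.31×12)).
e^(−3.72) = 0.024234; denominator = 1 + 8.633×0.024234 = 1.2092.
N = 1050/1.2092 = 868.334.

868 aphids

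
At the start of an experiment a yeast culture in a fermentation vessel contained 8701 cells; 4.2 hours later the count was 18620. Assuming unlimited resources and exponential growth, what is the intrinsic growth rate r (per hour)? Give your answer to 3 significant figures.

From N(t) = N₀·e^(rt): e^(r·4.2) = 18620/8701 = 2.14.
r·4.2 = ln(2.14) = 0.7608, so r = 0.7608/4.2 = 0.18114.

0.181 per hour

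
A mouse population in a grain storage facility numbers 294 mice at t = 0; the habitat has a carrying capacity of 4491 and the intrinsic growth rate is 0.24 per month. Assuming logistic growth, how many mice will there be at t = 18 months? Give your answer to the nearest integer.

A = (K − N₀)/N₀ = (4491 − 294)/294 = 14.276.
N(t) = K/(1 + A·e^(−rt)) = 4491/(1 + 14.276×e^(−0.24×18)).
e^(−4.32) = 0.0133; denominator = 1 + 14.276×0.0133 = 1.1899.
N = 4491/1.1899 = 3774.39.

3774 mice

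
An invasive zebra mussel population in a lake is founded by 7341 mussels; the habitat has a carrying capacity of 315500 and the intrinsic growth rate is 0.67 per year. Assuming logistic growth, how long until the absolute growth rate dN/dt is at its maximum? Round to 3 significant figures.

Logistic growth is fastest at N = K/2 = 157750.
A = (K − N₀)/N₀ = 41.978. Set K/(1 + A·e^(−rt)) = K/2 → A·e^(−rt) = 1.
e^(−0.67t) = 1/41.978 = 0.0238221, so t = ln(41.978)/0.67 = 3.7371/0.67 = 5.5778.

5.58 years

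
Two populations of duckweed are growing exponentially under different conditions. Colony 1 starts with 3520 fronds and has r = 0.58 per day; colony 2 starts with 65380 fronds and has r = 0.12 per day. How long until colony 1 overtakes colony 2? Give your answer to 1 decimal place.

Set 3520·e^(0.58t) = 65380·e^(0.12t).
e^((0.58 − 0.12)t) = 65380/3520 → e^(0.46·t) = 18.574.
0.46·t = ln(18.574) = 2.9218, so t = 2.9218/0.46 = 6.3516.

6.4 days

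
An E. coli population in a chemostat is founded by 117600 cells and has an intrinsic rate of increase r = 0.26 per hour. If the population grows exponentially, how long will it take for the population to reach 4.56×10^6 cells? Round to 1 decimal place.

14.1 hours

Set N₀·e^(rt) = 4.56×10^6: e^(0.26·t) = 4.56×10^6/117600 = 38.776.
0.26·t = ln(38.776) = 3.6578, so t = 3.6578/0.26 = 14.068.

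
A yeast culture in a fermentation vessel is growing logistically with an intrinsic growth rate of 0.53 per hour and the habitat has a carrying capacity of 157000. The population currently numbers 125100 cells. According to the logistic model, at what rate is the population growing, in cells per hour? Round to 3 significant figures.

13500 cells per hour

dN/dt = rN(1 − N/K) = 0.53 × 125100 × (1 − 125100/157000).
1 − 125100/157000 = 0.20318; dN/dt = 0.53 × 125100 × 0.20318 = 13472.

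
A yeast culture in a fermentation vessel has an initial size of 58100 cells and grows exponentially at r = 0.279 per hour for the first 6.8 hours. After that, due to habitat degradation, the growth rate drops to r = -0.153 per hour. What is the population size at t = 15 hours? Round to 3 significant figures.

110000 cells

Phase 1: N(6.8) = 58100·e^(0.279×6.8) = 58100·e^1.897 = 387364.
Phase 2 runs for 15 − 6.8 = 8.2 hours at r = -0.153.
N(15) = 387364·e^(-0.153×8.2) = 387364·e^-1.255 = 110472.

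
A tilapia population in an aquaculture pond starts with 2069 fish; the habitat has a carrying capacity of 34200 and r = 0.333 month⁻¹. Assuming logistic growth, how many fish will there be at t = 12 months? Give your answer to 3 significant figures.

A = (K − N₀)/N₀ = (34200 − 2069)/2069 = 15.53.
N(t) = K/(1 + A·e^(−rt)) = 34200/(1 + 15.53×e^(−0.333×12)).
e^(−3.996) = 0.018389; denominator = 1 + 15.53×0.018389 = 1.2856.
N = 34200/1.2856 = 26602.8.

26600 fish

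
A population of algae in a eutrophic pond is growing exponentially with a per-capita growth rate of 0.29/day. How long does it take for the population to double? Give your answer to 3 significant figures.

Doubling time t_d = ln(2)/r = 0.6931/0.29 = 2.3902.

2.39 days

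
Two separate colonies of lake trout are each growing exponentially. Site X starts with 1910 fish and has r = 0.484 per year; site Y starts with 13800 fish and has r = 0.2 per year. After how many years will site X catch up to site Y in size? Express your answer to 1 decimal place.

7.0 years

Set 1910·e^(0.484t) = 13800·e^(0.2t).
e^((0.484 − 0.2)t) = 13800/1910 → e^(0.284·t) = 7.2251.
0.284·t = ln(7.2251) = 1.9776, so t = 1.9776/0.284 = 6.9633.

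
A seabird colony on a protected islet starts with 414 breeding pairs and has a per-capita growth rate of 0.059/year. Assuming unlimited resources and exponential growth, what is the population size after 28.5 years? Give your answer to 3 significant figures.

2220 breeding pairs

N(t) = N₀·e^(rt) = 414 × e^(0.059×28.5) = 414 × e^1.681.
e^1.681 ≈ 5.3736, so N ≈ 414 × 5.3736 = 2224.67.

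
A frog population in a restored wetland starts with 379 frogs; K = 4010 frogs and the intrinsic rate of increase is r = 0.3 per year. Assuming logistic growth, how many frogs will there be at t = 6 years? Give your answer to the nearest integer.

A = (K − N₀)/N₀ = (4010 − 379)/379 = 9.5805.
N(t) = K/(1 + A·e^(−rt)) = 4010/(1 + 9.5805×e^(−0.3×6)).
e^(−1.8) = 0.1653; denominator = 1 + 9.5805×0.1653 = 2.5836.
N = 4010/2.5836 = 1552.07.

1552 frogs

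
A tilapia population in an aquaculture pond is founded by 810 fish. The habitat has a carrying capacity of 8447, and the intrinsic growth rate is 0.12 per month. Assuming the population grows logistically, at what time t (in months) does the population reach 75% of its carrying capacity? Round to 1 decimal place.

27.9 months

A = (K − N₀)/N₀ = (8447 − 810)/810 = 9.4284.
Solve 8447/(1 + 9.4284·e^(−0.12t)) = 6335.25: 1 + 9.4284·e^(−0.12t) = 1.3333, so e^(−0.12t) = 0.0353542.
−0.12·t = ln(0.0353542) = -3.3423, so t = 3.3423/0.12 = 27.853.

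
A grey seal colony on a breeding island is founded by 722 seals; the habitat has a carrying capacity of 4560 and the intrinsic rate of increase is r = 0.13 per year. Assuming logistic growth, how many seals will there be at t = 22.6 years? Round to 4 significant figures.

A = (K − N₀)/N₀ = (4560 − 722)/722 = 5.3158.
N(t) = K/(1 + A·e^(−rt)) = 4560/(1 + 5.3158×e^(−0.13×22.6)).
e^(−2.938) = 0.052972; denominator = 1 + 5.3158×0.052972 = 1.2816.
N = 4560/1.2816 = 3558.09.

3558 seals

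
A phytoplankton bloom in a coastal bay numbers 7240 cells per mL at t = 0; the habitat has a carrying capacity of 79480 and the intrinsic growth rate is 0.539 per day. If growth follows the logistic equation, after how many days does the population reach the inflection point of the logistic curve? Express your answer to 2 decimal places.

4.27 days

Logistic growth is fastest at N = K/2 = 39740.
A = (K − N₀)/N₀ = 9.9779. Set K/(1 + A·e^(−rt)) = K/2 → A·e^(−rt) = 1.
e^(−0.539t) = 1/9.9779 = 0.100221, so t = ln(9.9779)/0.539 = 2.3004/0.539 = 4.2679.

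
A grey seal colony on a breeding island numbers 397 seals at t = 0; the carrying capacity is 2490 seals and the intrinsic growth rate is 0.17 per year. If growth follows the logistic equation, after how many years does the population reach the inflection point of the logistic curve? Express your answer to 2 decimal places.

Logistic growth is fastest at N = K/2 = 1245.
A = (K − N₀)/N₀ = 5.272. Set K/(1 + A·e^(−rt)) = K/2 → A·e^(−rt) = 1.
e^(−0.17t) = 1/5.272 = 0.18968, so t = ln(5.272)/0.17 = 1.6624/0.17 = 9.7789.

9.78 years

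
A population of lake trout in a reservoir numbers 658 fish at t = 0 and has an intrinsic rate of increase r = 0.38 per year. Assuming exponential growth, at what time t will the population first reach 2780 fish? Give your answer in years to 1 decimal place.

Set N₀·e^(rt) = 2780: e^(0.38·t) = 2780/658 = 4.2249.
0.38·t = ln(4.2249) = 1.441, so t = 1.441/0.38 = 3.7921.

3.8 years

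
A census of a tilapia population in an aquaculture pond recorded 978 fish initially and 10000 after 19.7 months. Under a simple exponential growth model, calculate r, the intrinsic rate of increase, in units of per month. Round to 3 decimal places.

From N(t) = N₀·e^(rt): e^(r·19.7) = 10000/978 = 10.225.
r·19.7 = ln(10.225) = 2.3248, so r = 2.3248/19.7 = 0.11801.

0.118 per month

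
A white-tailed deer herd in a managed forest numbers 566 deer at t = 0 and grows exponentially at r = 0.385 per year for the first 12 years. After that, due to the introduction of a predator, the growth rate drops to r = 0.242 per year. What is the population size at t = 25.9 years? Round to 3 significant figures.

1660000 deer

Phase 1: N(12) = 566·e^(0.385×12) = 566·e^4.62 = 57445.6.
Phase 2 runs for 25.9 − 12 = 13.9 years at r = 0.242.
N(25.9) = 57445.6·e^(0.242×13.9) = 57445.6·e^3.364 = 1.660109×10^6.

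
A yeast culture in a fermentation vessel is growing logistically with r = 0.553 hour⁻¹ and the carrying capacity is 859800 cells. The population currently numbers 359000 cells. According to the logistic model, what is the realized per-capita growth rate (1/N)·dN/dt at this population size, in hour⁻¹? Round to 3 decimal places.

(1/N)·dN/dt = r(1 − N/K) = 0.553 × (1 − 359000/859800).
= 0.553 × 0.58246 = 0.3221.

0.322 per hour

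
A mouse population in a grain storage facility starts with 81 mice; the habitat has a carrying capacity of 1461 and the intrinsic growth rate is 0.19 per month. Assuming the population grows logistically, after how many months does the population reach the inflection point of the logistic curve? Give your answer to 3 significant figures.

Logistic growth is fastest at N = K/2 = 730.5.
A = (K − N₀)/N₀ = 17.037. Set K/(1 + A·e^(−rt)) = K/2 → A·e^(−rt) = 1.
e^(−0.19t) = 1/17.037 = 0.0586957, so t = ln(17.037)/0.19 = 2.8354/0.19 = 14.923.

14.9 months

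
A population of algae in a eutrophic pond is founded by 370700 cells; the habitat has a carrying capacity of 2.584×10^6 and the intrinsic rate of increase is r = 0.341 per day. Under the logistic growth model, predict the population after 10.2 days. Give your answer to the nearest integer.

A = (K − N₀)/N₀ = (2.584×10^6 − 370700)/370700 = 5.9706.
N(t) = K/(1 + A·e^(−rt)) = 2.584×10^6/(1 + 5.9706×e^(−0.341×10.2)).
e^(−3.478) = 0.030863; denominator = 1 + 5.9706×0.030863 = 1.1843.
N = 2.584×10^6/1.1843 = 2.181935×10^6.

2181935 cells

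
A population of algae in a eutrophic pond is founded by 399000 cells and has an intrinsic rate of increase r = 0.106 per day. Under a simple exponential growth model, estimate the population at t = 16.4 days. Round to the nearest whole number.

N(t) = N₀·e^(rt) = 399000 × e^(0.106×16.4) = 399000 × e^1.738.
e^1.738 ≈ 5.6882, so N ≈ 399000 × 5.6882 = 2.269606×10^6.

2269606 cells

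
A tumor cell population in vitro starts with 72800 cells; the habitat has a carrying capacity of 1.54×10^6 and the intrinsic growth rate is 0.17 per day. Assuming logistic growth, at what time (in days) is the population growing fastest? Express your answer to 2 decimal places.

17.67 days

Logistic growth is fastest at N = K/2 = 770000.
A = (K − N₀)/N₀ = 20.154. Set K/(1 + A·e^(−rt)) = K/2 → A·e^(−rt) = 1.
e^(−0.17t) = 1/20.154 = 0.0496183, so t = ln(20.154)/0.17 = 3.0034/0.17 = 17.667.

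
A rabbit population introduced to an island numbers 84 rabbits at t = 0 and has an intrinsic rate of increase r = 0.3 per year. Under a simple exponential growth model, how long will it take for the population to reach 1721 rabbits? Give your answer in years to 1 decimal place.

Set N₀·e^(rt) = 1721: e^(0.3·t) = 1721/84 = 20.488.
0.3·t = ln(20.488) = 3.0198, so t = 3.0198/0.3 = 10.066.

10.1 years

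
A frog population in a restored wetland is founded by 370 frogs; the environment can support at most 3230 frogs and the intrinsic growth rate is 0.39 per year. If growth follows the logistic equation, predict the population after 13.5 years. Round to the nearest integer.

3106 frogs

A = (K − N₀)/N₀ = (3230 − 370)/370 = 7.7297.
N(t) = K/(1 + A·e^(−rt)) = 3230/(1 + 7.7297×e^(−0.39×13.5)).
e^(−5.265) = 0.0051694; denominator = 1 + 7.7297×0.0051694 = 1.04.
N = 3230/1.04 = 3105.89.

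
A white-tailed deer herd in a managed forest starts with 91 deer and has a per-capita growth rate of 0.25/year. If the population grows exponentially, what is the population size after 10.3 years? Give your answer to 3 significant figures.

1190 deer

N(t) = N₀·e^(rt) = 91 × e^(0.25×10.3) = 91 × e^2.575.
e^2.575 ≈ 13.131, so N ≈ 91 × 13.131 = 1194.95.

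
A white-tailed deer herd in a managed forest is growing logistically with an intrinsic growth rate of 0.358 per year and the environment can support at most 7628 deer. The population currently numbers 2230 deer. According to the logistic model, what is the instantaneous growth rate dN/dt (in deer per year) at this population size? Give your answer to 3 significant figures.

565 deer per year

dN/dt = rN(1 − N/K) = 0.358 × 2230 × (1 − 2230/7628).
1 − 2230/7628 = 0.70766; dN/dt = 0.358 × 2230 × 0.70766 = 564.95.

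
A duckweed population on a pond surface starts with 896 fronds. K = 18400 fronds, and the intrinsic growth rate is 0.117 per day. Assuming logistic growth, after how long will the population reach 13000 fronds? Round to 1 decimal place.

32.9 days

A = (K − N₀)/N₀ = (18400 − 896)/896 = 19.536.
Solve 18400/(1 + 19.536·e^(−0.117t)) = 13000: 1 + 19.536·e^(−0.117t) = 1.4154, so e^(−0.117t) = 0.0212628.
−0.117·t = ln(0.0212628) = -3.8508, so t = 3.8508/0.117 = 32.913.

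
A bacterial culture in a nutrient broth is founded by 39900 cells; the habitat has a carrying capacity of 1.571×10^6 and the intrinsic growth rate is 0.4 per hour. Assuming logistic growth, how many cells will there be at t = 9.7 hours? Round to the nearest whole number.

A = (K − N₀)/N₀ = (1.571×10^6 − 39900)/39900 = 38.373.
N(t) = K/(1 + A·e^(−rt)) = 1.571×10^6/(1 + 38.373×e^(−0.4×9.7)).
e^(−3.88) = 0.020651; denominator = 1 + 38.373×0.020651 = 1.7924.
N = 1.571×10^6/1.7924 = 876457.

876457 cells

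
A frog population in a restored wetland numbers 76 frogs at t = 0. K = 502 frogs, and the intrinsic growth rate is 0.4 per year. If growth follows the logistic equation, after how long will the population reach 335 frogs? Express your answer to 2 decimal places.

A = (K − N₀)/N₀ = (502 − 76)/76 = 5.6053.
Solve 502/(1 + 5.6053·e^(−0.4t)) = 335: 1 + 5.6053·e^(−0.4t) = 1.4985, so e^(−0.4t) = 0.0889356.
−0.4·t = ln(0.0889356) = -2.4198, so t = 2.4198/0.4 = 6.0496.

6.05 years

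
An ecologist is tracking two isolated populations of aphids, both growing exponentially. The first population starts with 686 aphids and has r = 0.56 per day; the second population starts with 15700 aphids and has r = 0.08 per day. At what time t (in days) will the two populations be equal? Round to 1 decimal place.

Set 686·e^(0.56t) = 15700·e^(0.08t).
e^((0.56 − 0.08)t) = 15700/686 → e^(0.48·t) = 22.886.
0.48·t = ln(22.886) = 3.1305, so t = 3.1305/0.48 = 6.522.

6.5 days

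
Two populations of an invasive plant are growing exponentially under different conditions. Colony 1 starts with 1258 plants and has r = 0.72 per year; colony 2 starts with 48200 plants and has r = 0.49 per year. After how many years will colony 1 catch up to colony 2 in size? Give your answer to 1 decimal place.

Set 1258·e^(0.72t) = 48200·e^(0.49t).
e^((0.72 − 0.49)t) = 48200/1258 → e^(0.23·t) = 38.315.
0.23·t = ln(38.315) = 3.6458, so t = 3.6458/0.23 = 15.851.

15.9 years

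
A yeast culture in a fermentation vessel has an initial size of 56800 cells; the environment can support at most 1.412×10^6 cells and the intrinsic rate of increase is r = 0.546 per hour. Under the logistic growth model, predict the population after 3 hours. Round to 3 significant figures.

250000 cells

A = (K − N₀)/N₀ = (1.412×10^6 − 56800)/56800 = 23.859.
N(t) = K/(1 + A·e^(−rt)) = 1.412×10^6/(1 + 23.859×e^(−0.546×3)).
e^(−1.638) = 0.19437; denominator = 1 + 23.859×0.19437 = 5.6375.
N = 1.412×10^6/5.6375 = 250467.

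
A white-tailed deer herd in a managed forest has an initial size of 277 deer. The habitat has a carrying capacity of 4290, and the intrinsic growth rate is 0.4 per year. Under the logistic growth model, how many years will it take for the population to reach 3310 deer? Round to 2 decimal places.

9.73 years

A = (K − N₀)/N₀ = (4290 − 277)/277 = 14.487.
Solve 4290/(1 + 14.487·e^(−0.4t)) = 3310: 1 + 14.487·e^(−0.4t) = 1.2961, so e^(−0.4t) = 0.0204366.
−0.4·t = ln(0.0204366) = -3.8904, so t = 3.8904/0.4 = 9.7261.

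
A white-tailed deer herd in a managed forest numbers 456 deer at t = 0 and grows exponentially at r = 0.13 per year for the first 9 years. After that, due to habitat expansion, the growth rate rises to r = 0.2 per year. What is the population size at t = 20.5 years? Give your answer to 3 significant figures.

14700 deer

Phase 1: N(9) = 456·e^(0.13×9) = 456·e^1.17 = 1469.23.
Phase 2 runs for 20.5 − 9 = 11.5 years at r = 0.2.
N(20.5) = 1469.23·e^(0.2×11.5) = 1469.23·e^2.3 = 14654.4.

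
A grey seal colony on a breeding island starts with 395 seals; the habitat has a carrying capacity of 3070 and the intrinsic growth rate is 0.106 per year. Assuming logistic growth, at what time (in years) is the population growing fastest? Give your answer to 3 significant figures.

18.0 years

Logistic growth is fastest at N = K/2 = 1535.
A = (K − N₀)/N₀ = 6.7722. Set K/(1 + A·e^(−rt)) = K/2 → A·e^(−rt) = 1.
e^(−0.106t) = 1/6.7722 = 0.147664, so t = ln(6.7722)/0.106 = 1.9128/0.106 = 18.045.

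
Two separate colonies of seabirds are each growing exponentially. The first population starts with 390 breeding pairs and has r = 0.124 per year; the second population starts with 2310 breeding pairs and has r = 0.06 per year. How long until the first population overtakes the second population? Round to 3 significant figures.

27.8 years

Set 390·e^(0.124t) = 2310·e^(0.06t).
e^((0.124 − 0.06)t) = 2310/390 → e^(0.064·t) = 5.9231.
0.064·t = ln(5.9231) = 1.7789, so t = 1.7789/0.064 = 27.795.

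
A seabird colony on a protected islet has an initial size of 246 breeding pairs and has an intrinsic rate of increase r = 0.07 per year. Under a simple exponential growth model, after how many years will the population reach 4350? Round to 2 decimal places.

41.04 years

Set N₀·e^(rt) = 4350: e^(0.07·t) = 4350/246 = 17.683.
0.07·t = ln(17.683) = 2.8726, so t = 2.8726/0.07 = 41.037.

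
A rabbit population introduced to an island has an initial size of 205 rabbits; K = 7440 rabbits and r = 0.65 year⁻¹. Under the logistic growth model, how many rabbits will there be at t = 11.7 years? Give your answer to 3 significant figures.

7310 rabbits

A = (K − N₀)/N₀ = (7440 − 205)/205 = 35.293.
N(t) = K/(1 + A·e^(−rt)) = 7440/(1 + 35.293×e^(−0.65×11.7)).
e^(−7.605) = 0.00049796; denominator = 1 + 35.293×0.00049796 = 1.0176.
N = 7440/1.0176 = 7311.51.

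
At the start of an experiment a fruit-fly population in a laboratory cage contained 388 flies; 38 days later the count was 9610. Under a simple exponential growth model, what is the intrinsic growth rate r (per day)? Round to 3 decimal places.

From N(t) = N₀·e^(rt): e^(r·38) = 9610/388 = 24.768.
r·38 = ln(24.768) = 3.2096, so r = 3.2096/38 = 0.084462.

0.084 per day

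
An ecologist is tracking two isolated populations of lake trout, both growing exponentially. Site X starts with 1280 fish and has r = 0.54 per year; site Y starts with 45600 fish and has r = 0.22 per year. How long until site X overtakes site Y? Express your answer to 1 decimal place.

11.2 years

Set 1280·e^(0.54t) = 45600·e^(0.22t).
e^((0.54 − 0.22)t) = 45600/1280 → e^(0.32·t) = 35.625.
0.32·t = ln(35.625) = 3.573, so t = 3.573/0.32 = 11.166.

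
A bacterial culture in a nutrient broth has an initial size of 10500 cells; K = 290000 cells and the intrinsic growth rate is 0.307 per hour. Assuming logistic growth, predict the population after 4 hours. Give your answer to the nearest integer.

A = (K − N₀)/N₀ = (290000 − 10500)/10500 = 26.619.
N(t) = K/(1 + A·e^(−rt)) = 290000/(1 + 26.619×e^(−0.307×4)).
e^(−1.228) = 0.29288; denominator = 1 + 26.619×0.29288 = 8.7961.
N = 290000/8.7961 = 32969.1.

32969 cells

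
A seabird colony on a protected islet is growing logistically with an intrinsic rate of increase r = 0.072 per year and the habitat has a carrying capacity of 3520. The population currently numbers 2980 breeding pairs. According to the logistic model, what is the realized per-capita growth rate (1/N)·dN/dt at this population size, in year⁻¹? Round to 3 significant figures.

(1/N)·dN/dt = r(1 − N/K) = 0.072 × (1 − 2980/3520).
= 0.072 × 0.15341 = 0.011045.

0.0110 per year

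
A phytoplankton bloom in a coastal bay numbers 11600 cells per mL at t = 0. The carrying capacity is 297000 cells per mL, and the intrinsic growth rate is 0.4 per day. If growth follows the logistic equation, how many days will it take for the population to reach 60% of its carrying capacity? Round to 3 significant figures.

A = (K − N₀)/N₀ = (297000 − 11600)/11600 = 24.603.
Solve 297000/(1 + 24.603·e^(−0.4t)) = 178200: 1 + 24.603·e^(−0.4t) = 1.6667, so e^(−0.4t) = 0.0270965.
−0.4·t = ln(0.0270965) = -3.6084, so t = 3.6084/0.4 = 9.0209.

9.02 days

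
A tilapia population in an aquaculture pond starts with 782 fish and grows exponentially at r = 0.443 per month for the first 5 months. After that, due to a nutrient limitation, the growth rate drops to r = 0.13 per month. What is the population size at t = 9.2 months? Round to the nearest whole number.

Phase 1: N(5) = 782·e^(0.443×5) = 782·e^2.215 = 7164.22.
Phase 2 runs for 9.2 − 5 = 4.2 months at r = 0.13.
N(9.2) = 7164.22·e^(0.13×4.2) = 7164.22·e^0.546 = 12367.8.

12368 fish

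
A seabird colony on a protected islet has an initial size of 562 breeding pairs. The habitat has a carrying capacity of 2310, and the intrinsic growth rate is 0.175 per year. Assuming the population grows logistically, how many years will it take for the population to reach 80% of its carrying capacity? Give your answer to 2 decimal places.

14.41 years

A = (K − N₀)/N₀ = (2310 − 562)/562 = 3.1103.
Solve 2310/(1 + 3.1103·e^(−0.175t)) = 1848: 1 + 3.1103·e^(−0.175t) = 1.25, so e^(−0.175t) = 0.0803776.
−0.175·t = ln(0.0803776) = -2.521, so t = 2.521/0.175 = 14.406.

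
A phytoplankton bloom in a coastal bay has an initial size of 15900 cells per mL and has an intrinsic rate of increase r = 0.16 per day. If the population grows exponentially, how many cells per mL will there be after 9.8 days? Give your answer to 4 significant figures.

N(t) = N₀·e^(rt) = 15900 × e^(0.16×9.8) = 15900 × e^1.568.
e^1.568 ≈ 4.797, so N ≈ 15900 × 4.797 = 76273.

76270 cells per mL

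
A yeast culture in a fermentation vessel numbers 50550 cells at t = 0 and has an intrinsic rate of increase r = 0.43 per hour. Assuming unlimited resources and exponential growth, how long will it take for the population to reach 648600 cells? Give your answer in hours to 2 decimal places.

Set N₀·e^(rt) = 648600: e^(0.43·t) = 648600/50550 = 12.831.
0.43·t = ln(12.831) = 2.5519, so t = 2.5519/0.43 = 5.9345.

5.93 hours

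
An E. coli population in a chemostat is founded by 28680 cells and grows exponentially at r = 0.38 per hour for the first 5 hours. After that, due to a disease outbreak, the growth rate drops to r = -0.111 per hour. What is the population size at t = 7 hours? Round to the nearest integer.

Phase 1: N(5) = 28680·e^(0.38×5) = 28680·e^1.9 = 191751.
Phase 2 runs for 7 − 5 = 2 hours at r = -0.111.
N(7) = 191751·e^(-0.111×2) = 191751·e^-0.222 = 153577.

153577 cells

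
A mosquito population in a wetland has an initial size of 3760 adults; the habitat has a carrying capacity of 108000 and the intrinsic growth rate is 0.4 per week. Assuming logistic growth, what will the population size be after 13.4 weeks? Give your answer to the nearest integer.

95548 adults

A = (K − N₀)/N₀ = (108000 − 3760)/3760 = 27.723.
N(t) = K/(1 + A·e^(−rt)) = 108000/(1 + 27.723×e^(−0.4×13.4)).
e^(−5.36) = 0.0047009; denominator = 1 + 27.723×0.0047009 = 1.1303.
N = 108000/1.1303 = 95547.7.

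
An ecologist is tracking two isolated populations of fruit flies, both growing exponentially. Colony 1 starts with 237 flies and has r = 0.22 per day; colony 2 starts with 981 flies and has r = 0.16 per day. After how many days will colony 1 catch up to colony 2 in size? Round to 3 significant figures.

Set 237·e^(0.22t) = 981·e^(0.16t).
e^((0.22 − 0.16)t) = 981/237 → e^(0.06·t) = 4.1392.
0.06·t = ln(4.1392) = 1.4205, so t = 1.4205/0.06 = 23.675.

23.7 days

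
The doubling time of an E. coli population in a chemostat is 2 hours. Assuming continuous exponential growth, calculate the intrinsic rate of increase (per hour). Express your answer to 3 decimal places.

0.347 per hour

r = ln(2)/t_d = 0.6931/2 = 0.34657.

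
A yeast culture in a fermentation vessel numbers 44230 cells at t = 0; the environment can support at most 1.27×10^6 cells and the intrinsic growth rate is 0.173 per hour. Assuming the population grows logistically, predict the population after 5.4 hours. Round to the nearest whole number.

A = (K − N₀)/N₀ = (1.27×10^6 − 44230)/44230 = 27.714.
N(t) = K/(1 + A·e^(−rt)) = 1.27×10^6/(1 + 27.714×e^(−0.173×5.4)).
e^(−0.9342) = 0.3929; denominator = 1 + 27.714×0.3929 = 11.889.
N = 1.27×10^6/11.889 = 106825.

106825 cells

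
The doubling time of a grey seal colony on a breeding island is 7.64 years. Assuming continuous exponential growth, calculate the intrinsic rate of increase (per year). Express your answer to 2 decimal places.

r = ln(2)/t_d = 0.6931/7.64 = 0.090726.

0.09 per year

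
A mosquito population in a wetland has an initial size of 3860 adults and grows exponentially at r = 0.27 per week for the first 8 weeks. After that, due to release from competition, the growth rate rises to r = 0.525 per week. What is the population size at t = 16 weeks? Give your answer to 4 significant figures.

Phase 1: N(8) = 3860·e^(0.27×8) = 3860·e^2.16 = 33470.6.
Phase 2 runs for 16 − 8 = 8 weeks at r = 0.525.
N(16) = 33470.6·e^(0.525×8) = 33470.6·e^4.2 = 2.232031×10^6.

2232000 adults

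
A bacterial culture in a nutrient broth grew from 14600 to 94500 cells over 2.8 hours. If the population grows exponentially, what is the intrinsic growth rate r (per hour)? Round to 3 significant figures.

0.667 per hour

From N(t) = N₀·e^(rt): e^(r·2.8) = 94500/14600 = 6.4726.
r·2.8 = ln(6.4726) = 1.8676, so r = 1.8676/2.8 = 0.66699.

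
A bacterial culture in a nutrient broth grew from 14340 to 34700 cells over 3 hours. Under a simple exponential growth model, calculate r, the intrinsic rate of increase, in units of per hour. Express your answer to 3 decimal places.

From N(t) = N₀·e^(rt): e^(r·3) = 34700/14340 = 2.4198.
r·3 = ln(2.4198) = 0.88369, so r = 0.88369/3 = 0.29456.

0.295 per hour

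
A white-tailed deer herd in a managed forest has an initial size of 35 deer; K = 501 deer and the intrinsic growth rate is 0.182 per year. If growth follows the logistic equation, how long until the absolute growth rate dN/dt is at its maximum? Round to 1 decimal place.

Logistic growth is fastest at N = K/2 = 250.5.
A = (K − N₀)/N₀ = 13.314. Set K/(1 + A·e^(−rt)) = K/2 → A·e^(−rt) = 1.
e^(−0.182t) = 1/13.314 = 0.0751073, so t = ln(13.314)/0.182 = 2.5888/0.182 = 14.224.

14.2 years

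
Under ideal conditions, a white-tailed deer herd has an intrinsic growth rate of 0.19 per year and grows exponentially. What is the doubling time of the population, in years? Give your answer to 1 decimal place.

Doubling time t_d = ln(2)/r = 0.6931/0.19 = 3.6481.

3.6 years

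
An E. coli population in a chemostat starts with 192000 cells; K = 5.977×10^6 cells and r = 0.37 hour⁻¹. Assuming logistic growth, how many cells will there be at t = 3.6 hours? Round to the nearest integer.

667610 cells

A = (K − N₀)/N₀ = (5.977×10^6 − 192000)/192000 = 30.13.
N(t) = K/(1 + A·e^(−rt)) = 5.977×10^6/(1 + 30.13×e^(−0.37×3.6)).
e^(−1.332) = 0.26395; denominator = 1 + 30.13×0.26395 = 8.9528.
N = 5.977×10^6/8.9528 = 667610.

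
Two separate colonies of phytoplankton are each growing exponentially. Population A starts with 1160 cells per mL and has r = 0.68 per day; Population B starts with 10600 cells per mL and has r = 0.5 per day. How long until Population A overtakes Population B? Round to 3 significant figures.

12.3 days

Set 1160·e^(0.68t) = 10600·e^(0.5t).
e^((0.68 − 0.5)t) = 10600/1160 → e^(0.18·t) = 9.1379.
0.18·t = ln(9.1379) = 2.2124, so t = 2.2124/0.18 = 12.291.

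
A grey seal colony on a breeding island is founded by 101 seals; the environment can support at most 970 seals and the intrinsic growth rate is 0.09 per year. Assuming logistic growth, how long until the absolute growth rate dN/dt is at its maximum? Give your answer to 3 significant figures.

Logistic growth is fastest at N = K/2 = 485.
A = (K − N₀)/N₀ = 8.604. Set K/(1 + A·e^(−rt)) = K/2 → A·e^(−rt) = 1.
e^(−0.09t) = 1/8.604 = 0.116226, so t = ln(8.604)/0.09 = 2.1522/0.09 = 23.914.

23.9 years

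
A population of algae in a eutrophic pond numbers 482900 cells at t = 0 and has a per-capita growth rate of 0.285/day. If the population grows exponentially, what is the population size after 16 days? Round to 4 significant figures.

46160000 cells

N(t) = N₀·e^(rt) = 482900 × e^(0.285×16) = 482900 × e^4.56.
e^4.56 ≈ 95.583, so N ≈ 482900 × 95.583 = 4.615726×10^7.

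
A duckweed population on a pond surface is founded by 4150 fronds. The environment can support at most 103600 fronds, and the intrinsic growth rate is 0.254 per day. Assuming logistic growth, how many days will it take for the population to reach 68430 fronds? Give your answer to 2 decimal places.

A = (K − N₀)/N₀ = (103600 − 4150)/4150 = 23.964.
Solve 103600/(1 + 23.964·e^(−0.254t)) = 68430: 1 + 23.964·e^(−0.254t) = 1.514, so e^(−0.254t) = 0.0214471.
−0.254·t = ln(0.0214471) = -3.8422, so t = 3.8422/0.254 = 15.127.

15.13 days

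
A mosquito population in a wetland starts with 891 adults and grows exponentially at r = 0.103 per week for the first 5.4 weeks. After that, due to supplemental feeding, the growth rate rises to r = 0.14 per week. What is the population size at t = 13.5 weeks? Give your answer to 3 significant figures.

Phase 1: N(5.4) = 891·e^(0.103×5.4) = 891·e^0.5562 = 1553.93.
Phase 2 runs for 13.5 − 5.4 = 8.1 weeks at r = 0.14.
N(13.5) = 1553.93·e^(0.14×8.1) = 1553.93·e^1.134 = 4829.72.

4830 adults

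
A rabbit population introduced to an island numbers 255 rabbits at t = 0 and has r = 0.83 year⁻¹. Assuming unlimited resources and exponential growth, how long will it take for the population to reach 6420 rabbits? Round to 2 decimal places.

3.89 years

Set N₀·e^(rt) = 6420: e^(0.83·t) = 6420/255 = 25.176.
0.83·t = ln(25.176) = 3.2259, so t = 3.2259/0.83 = 3.8866.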